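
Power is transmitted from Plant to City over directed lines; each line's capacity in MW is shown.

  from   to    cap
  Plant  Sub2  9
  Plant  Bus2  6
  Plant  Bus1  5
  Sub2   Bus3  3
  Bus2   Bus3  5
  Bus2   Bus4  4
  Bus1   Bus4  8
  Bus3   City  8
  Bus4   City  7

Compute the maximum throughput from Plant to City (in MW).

Augment Plant→Sub2→Bus3→City: bottleneck 3, flow now 3.
Augment Plant→Bus2→Bus3→City: bottleneck 5, flow now 8.
Augment Plant→Bus2→Bus4→City: bottleneck 1, flow now 9.
Augment Plant→Bus1→Bus4→City: bottleneck 5, flow now 14.
No augmenting path remains; maximum flow = 14.
In the residual graph, reachable from Plant: {Plant, Sub2}.
Min-cut edges: Plant→Bus2 (6), Plant→Bus1 (5), Sub2→Bus3 (3); capacity 6 + 5 + 3 = 14.
This cut is saturated, so no flow can exceed 14.

14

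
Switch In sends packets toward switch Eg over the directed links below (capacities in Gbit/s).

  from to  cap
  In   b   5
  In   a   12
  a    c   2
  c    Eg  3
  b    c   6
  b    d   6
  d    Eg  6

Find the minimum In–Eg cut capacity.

Augment In→a→c→Eg: bottleneck 2, flow now 2.
Augment In→b→c→Eg: bottleneck 1, flow now 3.
Augment In→b→d→Eg: bottleneck 4, flow now 7.
No augmenting path remains; maximum flow = 7.
By max-flow min-cut, the minimum cut capacity equals the max flow.
In the residual graph, reachable from In: {In, a}.
Min-cut edges: In→b (5), a→c (2); capacity 5 + 2 = 7.

7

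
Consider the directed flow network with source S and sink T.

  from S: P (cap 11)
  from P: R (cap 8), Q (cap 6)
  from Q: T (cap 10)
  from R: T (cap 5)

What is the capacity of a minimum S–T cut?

Augment S→P→Q→T: bottleneck 6, flow now 6.
Augment S→P→R→T: bottleneck 5, flow now 11.
No augmenting path remains; maximum flow = 11.
By max-flow min-cut, the minimum cut capacity equals the max flow.
In the residual graph, reachable from S: {S}.
Min-cut edges: S→P (11); capacity 11 = 11.

11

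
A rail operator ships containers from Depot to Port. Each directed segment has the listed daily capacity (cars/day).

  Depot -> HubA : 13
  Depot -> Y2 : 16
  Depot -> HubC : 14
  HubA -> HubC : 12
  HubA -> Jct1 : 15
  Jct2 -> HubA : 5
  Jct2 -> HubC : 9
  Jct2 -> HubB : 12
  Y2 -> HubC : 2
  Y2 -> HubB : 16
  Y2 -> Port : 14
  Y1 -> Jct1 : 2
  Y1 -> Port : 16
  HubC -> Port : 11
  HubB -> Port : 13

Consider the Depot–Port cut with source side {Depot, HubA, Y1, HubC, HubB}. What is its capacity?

73

Edges leaving {Depot, HubA, Y1, HubC, HubB}: Depot→Y2 (16), HubA→Jct1 (15), Y1→Jct1 (2), Y1→Port (16), HubC→Port (11), HubB→Port (13).
Cut capacity = 16 + 15 + 2 + 16 + 11 + 13 = 73.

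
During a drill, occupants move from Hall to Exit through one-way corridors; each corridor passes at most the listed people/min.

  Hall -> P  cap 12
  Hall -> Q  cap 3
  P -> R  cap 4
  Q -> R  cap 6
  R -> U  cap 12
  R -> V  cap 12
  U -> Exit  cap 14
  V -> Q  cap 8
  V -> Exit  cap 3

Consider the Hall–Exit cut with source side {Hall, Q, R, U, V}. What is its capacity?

29

Edges leaving {Hall, Q, R, U, V}: Hall→P (12), U→Exit (14), V→Exit (3).
Cut capacity = 12 + 14 + 3 = 29.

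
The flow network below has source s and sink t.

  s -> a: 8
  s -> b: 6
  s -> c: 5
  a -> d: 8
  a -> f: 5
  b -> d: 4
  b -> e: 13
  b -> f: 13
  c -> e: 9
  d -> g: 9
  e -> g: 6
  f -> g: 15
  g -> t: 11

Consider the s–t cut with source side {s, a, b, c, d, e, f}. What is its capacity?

Edges leaving {s, a, b, c, d, e, f}: d→g (9), e→g (6), f→g (15).
Cut capacity = 9 + 6 + 15 = 30.

30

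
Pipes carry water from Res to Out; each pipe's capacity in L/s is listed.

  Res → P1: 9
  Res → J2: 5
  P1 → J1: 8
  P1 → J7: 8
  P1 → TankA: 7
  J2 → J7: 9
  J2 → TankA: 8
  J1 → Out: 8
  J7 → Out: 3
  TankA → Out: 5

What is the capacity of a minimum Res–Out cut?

Augment Res→P1→J1→Out: bottleneck 8, flow now 8.
Augment Res→P1→J7→Out: bottleneck 1, flow now 9.
Augment Res→J2→J7→Out: bottleneck 2, flow now 11.
Augment Res→J2→TankA→Out: bottleneck 3, flow now 14.
No augmenting path remains; maximum flow = 14.
By max-flow min-cut, the minimum cut capacity equals the max flow.
In the residual graph, reachable from Res: {Res}.
Min-cut edges: Res→P1 (9), Res→J2 (5); capacity 9 + 5 = 14.

14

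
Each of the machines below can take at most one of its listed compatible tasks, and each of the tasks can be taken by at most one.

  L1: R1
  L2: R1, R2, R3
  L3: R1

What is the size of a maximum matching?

Unit-capacity flow: source→left, listed edges, right→sink; max matching = max flow.
Augmenting path L1→R1 (+1); matched 1.
Augmenting path L2→R2 (+1); matched 2.
No augmenting path remains; maximum matching = 2.
König certificate: {L2, R1} is a vertex cover of size 2 (every listed pair touches it), so no matching can be larger.

2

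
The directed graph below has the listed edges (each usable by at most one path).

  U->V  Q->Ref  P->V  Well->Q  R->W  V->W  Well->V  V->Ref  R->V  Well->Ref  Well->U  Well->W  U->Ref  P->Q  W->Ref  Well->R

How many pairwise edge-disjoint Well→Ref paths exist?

5

Assign every edge capacity 1; by Menger, the answer equals the max flow.
Path Well→Ref (+1); total 1.
Path Well→Q→Ref (+1); total 2.
Path Well→U→Ref (+1); total 3.
Path Well→V→Ref (+1); total 4.
Path Well→W→Ref (+1); total 5.
No residual Well→Ref path; max flow = 5.
Certifying cut of size 5: {V→Ref, W→Ref, Well→Q, Well→Ref, Well→U}.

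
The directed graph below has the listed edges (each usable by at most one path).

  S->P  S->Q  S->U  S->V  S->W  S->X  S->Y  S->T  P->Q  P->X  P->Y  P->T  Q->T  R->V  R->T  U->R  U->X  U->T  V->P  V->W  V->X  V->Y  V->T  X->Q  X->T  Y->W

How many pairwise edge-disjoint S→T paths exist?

Assign every edge capacity 1; by Menger, the answer equals the max flow.
Path S→T (+1); total 1.
Path S→P→T (+1); total 2.
Path S→Q→T (+1); total 3.
Path S→U→T (+1); total 4.
Path S→V→T (+1); total 5.
Path S→X→T (+1); total 6.
No residual S→T path; max flow = 6.
Certifying cut of size 6: {S→P, S→Q, S→T, S→U, S→V, S→X}.

6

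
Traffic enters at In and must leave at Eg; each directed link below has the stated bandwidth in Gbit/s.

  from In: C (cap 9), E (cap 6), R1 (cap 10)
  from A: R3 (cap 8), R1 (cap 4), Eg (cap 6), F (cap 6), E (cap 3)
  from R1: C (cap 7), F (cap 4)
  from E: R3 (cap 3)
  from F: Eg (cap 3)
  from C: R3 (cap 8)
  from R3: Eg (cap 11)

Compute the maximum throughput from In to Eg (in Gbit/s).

14

Augment In→R1→F→Eg: bottleneck 3, flow now 3.
Augment In→E→R3→Eg: bottleneck 3, flow now 6.
Augment In→C→R3→Eg: bottleneck 8, flow now 14.
No augmenting path remains; maximum flow = 14.
In the residual graph, reachable from In: {In, R1, E, F, C}.
Min-cut edges: E→R3 (3), F→Eg (3), C→R3 (8); capacity 3 + 3 + 8 = 14.
This cut is saturated, so no flow can exceed 14.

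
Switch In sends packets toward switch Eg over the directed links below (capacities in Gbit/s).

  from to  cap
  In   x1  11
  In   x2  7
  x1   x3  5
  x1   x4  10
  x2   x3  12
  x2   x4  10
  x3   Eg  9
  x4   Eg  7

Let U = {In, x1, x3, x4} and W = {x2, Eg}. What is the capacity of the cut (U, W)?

23

Edges leaving {In, x1, x3, x4}: In→x2 (7), x3→Eg (9), x4→Eg (7).
Cut capacity = 7 + 9 + 7 = 23.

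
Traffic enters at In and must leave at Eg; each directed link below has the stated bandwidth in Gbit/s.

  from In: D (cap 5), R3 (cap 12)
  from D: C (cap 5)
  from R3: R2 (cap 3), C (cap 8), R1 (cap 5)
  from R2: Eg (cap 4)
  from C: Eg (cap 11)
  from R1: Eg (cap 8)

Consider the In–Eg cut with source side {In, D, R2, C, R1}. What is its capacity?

35

Edges leaving {In, D, R2, C, R1}: In→R3 (12), R2→Eg (4), C→Eg (11), R1→Eg (8).
Cut capacity = 12 + 4 + 11 + 8 = 35.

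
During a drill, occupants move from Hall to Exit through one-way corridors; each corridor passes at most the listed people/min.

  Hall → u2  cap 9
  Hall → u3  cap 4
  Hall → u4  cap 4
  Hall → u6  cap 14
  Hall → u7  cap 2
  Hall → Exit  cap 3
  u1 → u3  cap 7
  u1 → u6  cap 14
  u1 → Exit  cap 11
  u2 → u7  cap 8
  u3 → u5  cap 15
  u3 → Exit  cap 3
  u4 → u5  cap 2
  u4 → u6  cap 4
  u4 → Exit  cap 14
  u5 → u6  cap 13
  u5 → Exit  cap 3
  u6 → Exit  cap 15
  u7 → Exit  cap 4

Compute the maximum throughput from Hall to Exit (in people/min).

29

Augment Hall→Exit: bottleneck 3, flow now 3.
Augment Hall→u3→Exit: bottleneck 3, flow now 6.
Augment Hall→u4→Exit: bottleneck 4, flow now 10.
Augment Hall→u6→Exit: bottleneck 14, flow now 24.
Augment Hall→u7→Exit: bottleneck 2, flow now 26.
Augment Hall→u2→u7→Exit: bottleneck 2, flow now 28.
Augment Hall→u3→u5→Exit: bottleneck 1, flow now 29.
No augmenting path remains; maximum flow = 29.
In the residual graph, reachable from Hall: {Hall, u2, u7}.
Min-cut edges: Hall→u3 (4), Hall→u4 (4), Hall→u6 (14), Hall→Exit (3), u7→Exit (4); capacity 4 + 4 + 14 + 3 + 4 = 29.
This cut is saturated, so no flow can exceed 29.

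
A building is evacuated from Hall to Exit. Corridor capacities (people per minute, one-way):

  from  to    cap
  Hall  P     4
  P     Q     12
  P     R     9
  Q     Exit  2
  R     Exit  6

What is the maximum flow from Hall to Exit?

Augment Hall→P→Q→Exit: bottleneck 2, flow now 2.
Augment Hall→P→R→Exit: bottleneck 2, flow now 4.
No augmenting path remains; maximum flow = 4.
In the residual graph, reachable from Hall: {Hall}.
Min-cut edges: Hall→P (4); capacity 4 = 4.
This cut is saturated, so no flow can exceed 4.

4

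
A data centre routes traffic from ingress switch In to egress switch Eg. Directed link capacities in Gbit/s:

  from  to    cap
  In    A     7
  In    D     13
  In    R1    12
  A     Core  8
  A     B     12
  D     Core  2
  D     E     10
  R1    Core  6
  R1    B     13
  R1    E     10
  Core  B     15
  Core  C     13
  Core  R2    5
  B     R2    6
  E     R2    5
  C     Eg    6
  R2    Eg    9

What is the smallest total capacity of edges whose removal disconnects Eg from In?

Augment In→A→Core→C→Eg: bottleneck 6, flow now 6.
Augment In→A→Core→R2→Eg: bottleneck 1, flow now 7.
Augment In→D→Core→R2→Eg: bottleneck 2, flow now 9.
Augment In→D→E→R2→Eg: bottleneck 5, flow now 14.
Augment In→R1→Core→R2→Eg: bottleneck 1, flow now 15.
No augmenting path remains; maximum flow = 15.
By max-flow min-cut, the minimum cut capacity equals the max flow.
In the residual graph, reachable from In: {In, A, D, R1, Core, B, E, C, R2}.
Min-cut edges: C→Eg (6), R2→Eg (9); capacity 6 + 9 = 15.

15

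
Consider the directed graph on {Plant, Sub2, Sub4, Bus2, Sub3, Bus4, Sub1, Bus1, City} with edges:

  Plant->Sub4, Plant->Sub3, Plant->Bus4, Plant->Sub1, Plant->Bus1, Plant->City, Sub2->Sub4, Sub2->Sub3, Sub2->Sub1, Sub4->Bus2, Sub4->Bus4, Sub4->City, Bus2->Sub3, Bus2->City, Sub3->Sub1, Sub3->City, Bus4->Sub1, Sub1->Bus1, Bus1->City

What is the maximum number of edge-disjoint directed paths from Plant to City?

4

Assign every edge capacity 1; by Menger, the answer equals the max flow.
Path Plant→City (+1); total 1.
Path Plant→Sub4→City (+1); total 2.
Path Plant→Sub3→City (+1); total 3.
Path Plant→Bus1→City (+1); total 4.
No residual Plant→City path; max flow = 4.
Certifying cut of size 4: {Bus1→City, Plant→City, Plant→Sub3, Plant→Sub4}.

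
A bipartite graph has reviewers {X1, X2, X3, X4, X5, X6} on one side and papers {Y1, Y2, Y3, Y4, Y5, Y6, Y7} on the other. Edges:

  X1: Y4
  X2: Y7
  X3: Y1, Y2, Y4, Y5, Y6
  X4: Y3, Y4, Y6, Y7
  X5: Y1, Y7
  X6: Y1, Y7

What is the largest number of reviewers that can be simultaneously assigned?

Unit-capacity flow: source→left, listed edges, right→sink; max matching = max flow.
Augmenting path X1→Y4 (+1); matched 1.
Augmenting path X2→Y7 (+1); matched 2.
Augmenting path X3→Y1 (+1); matched 3.
Augmenting path X4→Y3 (+1); matched 4.
Augmenting path X5→Y1→X3→Y2 (+1); matched 5.
No augmenting path remains; maximum matching = 5.
König certificate: {X1, X3, X4, Y1, Y7} is a vertex cover of size 5 (every listed pair touches it), so no matching can be larger.

5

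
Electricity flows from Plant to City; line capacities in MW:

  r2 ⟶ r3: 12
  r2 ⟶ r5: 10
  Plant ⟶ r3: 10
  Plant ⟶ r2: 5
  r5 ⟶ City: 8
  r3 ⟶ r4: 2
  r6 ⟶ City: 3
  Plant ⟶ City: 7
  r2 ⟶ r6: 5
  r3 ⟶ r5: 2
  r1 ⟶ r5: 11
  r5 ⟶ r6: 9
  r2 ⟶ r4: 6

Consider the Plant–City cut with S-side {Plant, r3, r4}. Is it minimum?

Given cut capacity: 5 + 7 + 2 = 14.
Augment Plant→City: bottleneck 7, flow now 7.
Augment Plant→r2→r5→City: bottleneck 5, flow now 12.
Augment Plant→r3→r5→City: bottleneck 2, flow now 14.
No augmenting path remains; maximum flow = 14.
Cut capacity 14 equals the max flow, so it is a minimum cut.

Yes — it is a minimum cut (capacity 14).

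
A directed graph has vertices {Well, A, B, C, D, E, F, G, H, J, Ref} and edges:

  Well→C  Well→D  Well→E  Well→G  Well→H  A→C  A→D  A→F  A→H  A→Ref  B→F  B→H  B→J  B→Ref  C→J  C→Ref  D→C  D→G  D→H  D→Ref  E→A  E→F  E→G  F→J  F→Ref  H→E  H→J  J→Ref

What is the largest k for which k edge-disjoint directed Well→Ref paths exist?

Assign every edge capacity 1; by Menger, the answer equals the max flow.
Path Well→C→Ref (+1); total 1.
Path Well→D→Ref (+1); total 2.
Path Well→E→A→Ref (+1); total 3.
Path Well→H→J→Ref (+1); total 4.
No residual Well→Ref path; max flow = 4.
Certifying cut of size 4: {Well→C, Well→D, Well→E, Well→H}.

4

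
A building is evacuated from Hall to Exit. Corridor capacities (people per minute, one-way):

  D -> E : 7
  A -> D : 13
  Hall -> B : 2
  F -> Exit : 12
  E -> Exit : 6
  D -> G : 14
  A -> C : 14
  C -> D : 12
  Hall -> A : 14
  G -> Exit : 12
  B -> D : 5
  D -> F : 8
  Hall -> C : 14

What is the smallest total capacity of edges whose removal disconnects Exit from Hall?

26

Augment Hall→A→D→E→Exit: bottleneck 6, flow now 6.
Augment Hall→A→D→F→Exit: bottleneck 7, flow now 13.
Augment Hall→B→D→F→Exit: bottleneck 1, flow now 14.
Augment Hall→B→D→G→Exit: bottleneck 1, flow now 15.
Augment Hall→C→D→G→Exit: bottleneck 11, flow now 26.
No augmenting path remains; maximum flow = 26.
By max-flow min-cut, the minimum cut capacity equals the max flow.
In the residual graph, reachable from Hall: {Hall, A, B, C, D, E, G}.
Min-cut edges: D→F (8), E→Exit (6), G→Exit (12); capacity 8 + 6 + 12 = 26.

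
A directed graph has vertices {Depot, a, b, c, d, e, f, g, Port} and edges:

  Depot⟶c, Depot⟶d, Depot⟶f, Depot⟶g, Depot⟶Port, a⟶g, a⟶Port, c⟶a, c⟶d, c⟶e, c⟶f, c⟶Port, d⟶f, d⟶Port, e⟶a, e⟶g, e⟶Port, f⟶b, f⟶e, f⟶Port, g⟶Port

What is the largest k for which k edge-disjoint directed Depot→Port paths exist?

5

Assign every edge capacity 1; by Menger, the answer equals the max flow.
Path Depot→Port (+1); total 1.
Path Depot→c→Port (+1); total 2.
Path Depot→d→Port (+1); total 3.
Path Depot→f→Port (+1); total 4.
Path Depot→g→Port (+1); total 5.
No residual Depot→Port path; max flow = 5.
Certifying cut of size 5: {Depot→Port, Depot→c, Depot→d, Depot→f, Depot→g}.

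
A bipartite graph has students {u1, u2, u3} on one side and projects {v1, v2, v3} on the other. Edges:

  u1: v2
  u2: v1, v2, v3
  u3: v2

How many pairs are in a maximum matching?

Unit-capacity flow: source→left, listed edges, right→sink; max matching = max flow.
Augmenting path u1→v2 (+1); matched 1.
Augmenting path u2→v1 (+1); matched 2.
No augmenting path remains; maximum matching = 2.
König certificate: {u2, v2} is a vertex cover of size 2 (every listed pair touches it), so no matching can be larger.

2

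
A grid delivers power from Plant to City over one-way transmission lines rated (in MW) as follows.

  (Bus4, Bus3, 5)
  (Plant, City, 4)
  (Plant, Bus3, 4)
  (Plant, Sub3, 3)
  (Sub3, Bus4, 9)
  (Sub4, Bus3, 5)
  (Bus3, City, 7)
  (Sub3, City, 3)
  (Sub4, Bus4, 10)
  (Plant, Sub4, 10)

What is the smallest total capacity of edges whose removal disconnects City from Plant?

14

Augment Plant→City: bottleneck 4, flow now 4.
Augment Plant→Sub3→City: bottleneck 3, flow now 7.
Augment Plant→Bus3→City: bottleneck 4, flow now 11.
Augment Plant→Sub4→Bus3→City: bottleneck 3, flow now 14.
No augmenting path remains; maximum flow = 14.
By max-flow min-cut, the minimum cut capacity equals the max flow.
In the residual graph, reachable from Plant: {Plant, Sub4, Bus4, Bus3}.
Min-cut edges: Plant→Sub3 (3), Plant→City (4), Bus3→City (7); capacity 3 + 4 + 7 = 14.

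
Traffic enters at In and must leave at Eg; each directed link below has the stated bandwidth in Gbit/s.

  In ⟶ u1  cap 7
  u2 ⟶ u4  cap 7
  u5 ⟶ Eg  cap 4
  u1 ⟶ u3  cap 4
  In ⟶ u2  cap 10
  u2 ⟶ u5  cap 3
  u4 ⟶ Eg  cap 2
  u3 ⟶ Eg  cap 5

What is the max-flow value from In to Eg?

9

Augment In→u1→u3→Eg: bottleneck 4, flow now 4.
Augment In→u2→u4→Eg: bottleneck 2, flow now 6.
Augment In→u2→u5→Eg: bottleneck 3, flow now 9.
No augmenting path remains; maximum flow = 9.
In the residual graph, reachable from In: {In, u1, u2, u4}.
Min-cut edges: u1→u3 (4), u2→u5 (3), u4→Eg (2); capacity 4 + 3 + 2 = 9.
This cut is saturated, so no flow can exceed 9.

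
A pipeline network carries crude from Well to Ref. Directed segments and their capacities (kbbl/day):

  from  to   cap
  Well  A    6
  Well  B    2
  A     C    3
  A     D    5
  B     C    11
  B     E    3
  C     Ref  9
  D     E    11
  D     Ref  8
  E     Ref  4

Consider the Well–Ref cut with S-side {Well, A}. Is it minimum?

Given cut capacity: 2 + 3 + 5 = 10.
Augment Well→A→C→Ref: bottleneck 3, flow now 3.
Augment Well→A→D→Ref: bottleneck 3, flow now 6.
Augment Well→B→C→Ref: bottleneck 2, flow now 8.
No augmenting path remains; maximum flow = 8.
In the residual graph, reachable from Well: {Well}.
Min-cut edges: Well→A (6), Well→B (2); capacity 6 + 2 = 8.
Cut capacity 10 exceeds the max flow 8, so it is not minimum.

No — its capacity is 10, but the minimum cut has capacity 8.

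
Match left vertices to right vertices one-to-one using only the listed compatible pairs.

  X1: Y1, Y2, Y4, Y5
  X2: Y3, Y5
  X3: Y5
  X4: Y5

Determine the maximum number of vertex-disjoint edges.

Unit-capacity flow: source→left, listed edges, right→sink; max matching = max flow.
Augmenting path X1→Y1 (+1); matched 1.
Augmenting path X2→Y3 (+1); matched 2.
Augmenting path X3→Y5 (+1); matched 3.
No augmenting path remains; maximum matching = 3.
König certificate: {X1, X2, Y5} is a vertex cover of size 3 (every listed pair touches it), so no matching can be larger.

3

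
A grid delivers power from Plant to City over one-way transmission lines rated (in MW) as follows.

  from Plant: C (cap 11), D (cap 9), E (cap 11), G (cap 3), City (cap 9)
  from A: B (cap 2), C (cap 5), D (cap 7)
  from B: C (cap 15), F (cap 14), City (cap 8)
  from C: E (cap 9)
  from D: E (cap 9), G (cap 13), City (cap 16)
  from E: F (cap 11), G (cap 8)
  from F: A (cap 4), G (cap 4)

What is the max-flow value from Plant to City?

Augment Plant→City: bottleneck 9, flow now 9.
Augment Plant→D→City: bottleneck 9, flow now 18.
Augment Plant→E→F→A→B→City: bottleneck 2, flow now 20.
Augment Plant→E→F→A→D→City: bottleneck 2, flow now 22.
No augmenting path remains; maximum flow = 22.
In the residual graph, reachable from Plant: {Plant, C, E, F, G}.
Min-cut edges: Plant→D (9), Plant→City (9), F→A (4); capacity 9 + 9 + 4 = 22.
This cut is saturated, so no flow can exceed 22.

22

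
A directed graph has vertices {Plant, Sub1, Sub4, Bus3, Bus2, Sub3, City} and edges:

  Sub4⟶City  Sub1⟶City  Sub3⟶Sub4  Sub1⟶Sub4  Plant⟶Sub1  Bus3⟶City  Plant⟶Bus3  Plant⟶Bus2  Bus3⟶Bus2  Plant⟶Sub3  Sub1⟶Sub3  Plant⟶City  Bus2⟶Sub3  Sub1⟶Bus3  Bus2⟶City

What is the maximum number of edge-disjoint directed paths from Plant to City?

5

Assign every edge capacity 1; by Menger, the answer equals the max flow.
Path Plant→City (+1); total 1.
Path Plant→Sub1→City (+1); total 2.
Path Plant→Bus3→City (+1); total 3.
Path Plant→Bus2→City (+1); total 4.
Path Plant→Sub3→Sub4→City (+1); total 5.
No residual Plant→City path; max flow = 5.
Certifying cut of size 5: {Plant→Bus2, Plant→Bus3, Plant→City, Plant→Sub1, Plant→Sub3}.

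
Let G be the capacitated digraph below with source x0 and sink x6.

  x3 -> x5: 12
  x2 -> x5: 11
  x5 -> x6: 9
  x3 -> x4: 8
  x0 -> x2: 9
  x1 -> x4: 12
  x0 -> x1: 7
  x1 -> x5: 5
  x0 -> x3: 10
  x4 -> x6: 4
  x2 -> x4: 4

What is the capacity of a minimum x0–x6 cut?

Augment x0→x1→x4→x6: bottleneck 4, flow now 4.
Augment x0→x1→x5→x6: bottleneck 3, flow now 7.
Augment x0→x2→x5→x6: bottleneck 6, flow now 13.
No augmenting path remains; maximum flow = 13.
By max-flow min-cut, the minimum cut capacity equals the max flow.
In the residual graph, reachable from x0: {x0, x1, x2, x3, x4, x5}.
Min-cut edges: x4→x6 (4), x5→x6 (9); capacity 4 + 9 = 13.

13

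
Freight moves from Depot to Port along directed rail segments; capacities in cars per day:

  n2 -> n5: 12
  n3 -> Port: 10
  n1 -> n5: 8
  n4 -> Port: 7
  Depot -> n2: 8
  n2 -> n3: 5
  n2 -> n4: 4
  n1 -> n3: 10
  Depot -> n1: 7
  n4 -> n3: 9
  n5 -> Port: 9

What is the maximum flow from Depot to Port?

Augment Depot→n1→n3→Port: bottleneck 7, flow now 7.
Augment Depot→n2→n3→Port: bottleneck 3, flow now 10.
Augment Depot→n2→n4→Port: bottleneck 4, flow now 14.
Augment Depot→n2→n5→Port: bottleneck 1, flow now 15.
No augmenting path remains; maximum flow = 15.
In the residual graph, reachable from Depot: {Depot}.
Min-cut edges: Depot→n1 (7), Depot→n2 (8); capacity 7 + 8 = 15.
This cut is saturated, so no flow can exceed 15.

15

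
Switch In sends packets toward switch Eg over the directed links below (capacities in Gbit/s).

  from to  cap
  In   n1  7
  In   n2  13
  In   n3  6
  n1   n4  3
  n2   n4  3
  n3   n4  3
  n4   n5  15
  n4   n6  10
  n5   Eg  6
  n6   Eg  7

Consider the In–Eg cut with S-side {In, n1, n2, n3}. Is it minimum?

Given cut capacity: 3 + 3 + 3 = 9.
Augment In→n1→n4→n5→Eg: bottleneck 3, flow now 3.
Augment In→n2→n4→n5→Eg: bottleneck 3, flow now 6.
Augment In→n3→n4→n6→Eg: bottleneck 3, flow now 9.
No augmenting path remains; maximum flow = 9.
Cut capacity 9 equals the max flow, so it is a minimum cut.

Yes — it is a minimum cut (capacity 9).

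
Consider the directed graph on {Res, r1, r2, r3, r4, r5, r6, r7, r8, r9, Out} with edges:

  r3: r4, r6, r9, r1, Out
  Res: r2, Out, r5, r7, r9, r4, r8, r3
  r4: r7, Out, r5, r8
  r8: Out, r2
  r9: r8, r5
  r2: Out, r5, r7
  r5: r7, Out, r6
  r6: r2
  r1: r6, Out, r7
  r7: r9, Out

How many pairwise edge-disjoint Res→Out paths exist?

Assign every edge capacity 1; by Menger, the answer equals the max flow.
Path Res→Out (+1); total 1.
Path Res→r2→Out (+1); total 2.
Path Res→r3→Out (+1); total 3.
Path Res→r4→Out (+1); total 4.
Path Res→r5→Out (+1); total 5.
Path Res→r7→Out (+1); total 6.
Path Res→r8→Out (+1); total 7.
No residual Res→Out path; max flow = 7.
Certifying cut of size 7: {Res→Out, Res→r3, Res→r4, r2→Out, r5→Out, r7→Out, r8→Out}.

7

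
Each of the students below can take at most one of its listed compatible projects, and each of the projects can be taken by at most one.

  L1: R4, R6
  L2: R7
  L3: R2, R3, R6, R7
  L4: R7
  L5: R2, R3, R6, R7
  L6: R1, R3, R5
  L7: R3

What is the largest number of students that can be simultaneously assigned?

6

Unit-capacity flow: source→left, listed edges, right→sink; max matching = max flow.
Augmenting path L1→R4 (+1); matched 1.
Augmenting path L2→R7 (+1); matched 2.
Augmenting path L3→R2 (+1); matched 3.
Augmenting path L5→R3 (+1); matched 4.
Augmenting path L6→R1 (+1); matched 5.
Augmenting path L7→R3→L5→R6 (+1); matched 6.
No augmenting path remains; maximum matching = 6.
König certificate: {L1, L3, L5, L6, L7, R7} is a vertex cover of size 6 (every listed pair touches it), so no matching can be larger.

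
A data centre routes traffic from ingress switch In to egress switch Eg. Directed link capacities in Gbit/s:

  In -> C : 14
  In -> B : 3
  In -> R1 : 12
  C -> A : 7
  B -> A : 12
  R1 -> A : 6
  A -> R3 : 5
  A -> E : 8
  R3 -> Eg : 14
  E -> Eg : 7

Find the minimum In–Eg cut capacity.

12

Augment In→C→A→R3→Eg: bottleneck 5, flow now 5.
Augment In→C→A→E→Eg: bottleneck 2, flow now 7.
Augment In→B→A→E→Eg: bottleneck 3, flow now 10.
Augment In→R1→A→E→Eg: bottleneck 2, flow now 12.
No augmenting path remains; maximum flow = 12.
By max-flow min-cut, the minimum cut capacity equals the max flow.
In the residual graph, reachable from In: {In, C, B, R1, A, E}.
Min-cut edges: A→R3 (5), E→Eg (7); capacity 5 + 7 = 12.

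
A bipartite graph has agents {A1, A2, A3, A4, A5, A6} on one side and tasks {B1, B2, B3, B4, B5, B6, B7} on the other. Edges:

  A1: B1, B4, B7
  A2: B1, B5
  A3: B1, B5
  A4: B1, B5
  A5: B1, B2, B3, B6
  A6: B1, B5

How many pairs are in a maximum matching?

4

Unit-capacity flow: source→left, listed edges, right→sink; max matching = max flow.
Augmenting path A1→B1 (+1); matched 1.
Augmenting path A2→B5 (+1); matched 2.
Augmenting path A5→B2 (+1); matched 3.
Augmenting path A3→B1→A1→B4 (+1); matched 4.
No augmenting path remains; maximum matching = 4.
König certificate: {A1, A5, B1, B5} is a vertex cover of size 4 (every listed pair touches it), so no matching can be larger.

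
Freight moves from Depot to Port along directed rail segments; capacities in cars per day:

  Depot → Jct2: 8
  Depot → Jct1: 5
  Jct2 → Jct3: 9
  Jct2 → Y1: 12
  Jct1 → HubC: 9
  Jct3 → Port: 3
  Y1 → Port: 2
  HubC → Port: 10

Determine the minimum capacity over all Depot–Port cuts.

Augment Depot→Jct2→Jct3→Port: bottleneck 3, flow now 3.
Augment Depot→Jct2→Y1→Port: bottleneck 2, flow now 5.
Augment Depot→Jct1→HubC→Port: bottleneck 5, flow now 10.
No augmenting path remains; maximum flow = 10.
By max-flow min-cut, the minimum cut capacity equals the max flow.
In the residual graph, reachable from Depot: {Depot, Jct2, Jct3, Y1}.
Min-cut edges: Depot→Jct1 (5), Jct3→Port (3), Y1→Port (2); capacity 5 + 3 + 2 = 10.

10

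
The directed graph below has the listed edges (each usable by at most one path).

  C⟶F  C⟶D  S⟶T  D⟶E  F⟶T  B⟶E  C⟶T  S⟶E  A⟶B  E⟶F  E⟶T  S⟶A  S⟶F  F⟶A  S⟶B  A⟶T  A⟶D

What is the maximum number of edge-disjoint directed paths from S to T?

4

Assign every edge capacity 1; by Menger, the answer equals the max flow.
Path S→T (+1); total 1.
Path S→A→T (+1); total 2.
Path S→E→T (+1); total 3.
Path S→F→T (+1); total 4.
No residual S→T path; max flow = 4.
Certifying cut of size 4: {A→T, E→T, F→T, S→T}.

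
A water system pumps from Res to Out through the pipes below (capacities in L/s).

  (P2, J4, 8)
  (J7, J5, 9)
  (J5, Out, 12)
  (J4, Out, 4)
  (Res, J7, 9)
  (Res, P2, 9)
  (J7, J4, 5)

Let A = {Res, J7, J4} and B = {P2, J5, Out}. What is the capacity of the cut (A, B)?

22

Edges leaving {Res, J7, J4}: Res→P2 (9), J7→J5 (9), J4→Out (4).
Cut capacity = 9 + 9 + 4 = 22.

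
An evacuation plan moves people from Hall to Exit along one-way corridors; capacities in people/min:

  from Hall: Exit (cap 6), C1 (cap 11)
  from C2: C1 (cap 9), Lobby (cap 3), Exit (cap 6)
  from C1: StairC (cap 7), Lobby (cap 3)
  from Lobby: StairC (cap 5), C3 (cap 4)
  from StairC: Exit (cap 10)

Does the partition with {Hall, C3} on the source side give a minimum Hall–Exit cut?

Given cut capacity: 11 + 6 = 17.
Augment Hall→Exit: bottleneck 6, flow now 6.
Augment Hall→C1→StairC→Exit: bottleneck 7, flow now 13.
Augment Hall→C1→Lobby→StairC→Exit: bottleneck 3, flow now 16.
No augmenting path remains; maximum flow = 16.
In the residual graph, reachable from Hall: {Hall, C1}.
Min-cut edges: Hall→Exit (6), C1→Lobby (3), C1→StairC (7); capacity 6 + 3 + 7 = 16.
Cut capacity 17 exceeds the max flow 16, so it is not minimum.

No — its capacity is 17, but the minimum cut has capacity 16.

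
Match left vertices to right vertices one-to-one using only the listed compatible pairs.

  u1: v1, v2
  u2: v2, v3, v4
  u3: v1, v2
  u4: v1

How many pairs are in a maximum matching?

3

Unit-capacity flow: source→left, listed edges, right→sink; max matching = max flow.
Augmenting path u1→v1 (+1); matched 1.
Augmenting path u2→v2 (+1); matched 2.
Augmenting path u3→v2→u2→v3 (+1); matched 3.
No augmenting path remains; maximum matching = 3.
König certificate: {u2, v1, v2} is a vertex cover of size 3 (every listed pair touches it), so no matching can be larger.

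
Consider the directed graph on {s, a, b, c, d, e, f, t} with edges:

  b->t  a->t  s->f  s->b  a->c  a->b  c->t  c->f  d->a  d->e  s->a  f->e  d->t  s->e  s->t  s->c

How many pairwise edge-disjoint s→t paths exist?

Assign every edge capacity 1; by Menger, the answer equals the max flow.
Path s→t (+1); total 1.
Path s→a→t (+1); total 2.
Path s→b→t (+1); total 3.
Path s→c→t (+1); total 4.
No residual s→t path; max flow = 4.
Certifying cut of size 4: {s→a, s→b, s→c, s→t}.

4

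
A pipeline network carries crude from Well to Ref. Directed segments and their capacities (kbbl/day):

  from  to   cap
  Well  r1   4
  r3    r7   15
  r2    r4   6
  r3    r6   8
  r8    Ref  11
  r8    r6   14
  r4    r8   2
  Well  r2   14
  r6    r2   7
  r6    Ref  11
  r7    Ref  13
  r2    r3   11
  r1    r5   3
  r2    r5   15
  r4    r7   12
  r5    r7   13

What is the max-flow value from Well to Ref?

17

Augment Well→r1→r5→r7→Ref: bottleneck 3, flow now 3.
Augment Well→r2→r3→r6→Ref: bottleneck 8, flow now 11.
Augment Well→r2→r3→r7→Ref: bottleneck 3, flow now 14.
Augment Well→r2→r4→r7→Ref: bottleneck 3, flow now 17.
No augmenting path remains; maximum flow = 17.
In the residual graph, reachable from Well: {Well, r1}.
Min-cut edges: Well→r2 (14), r1→r5 (3); capacity 14 + 3 = 17.
This cut is saturated, so no flow can exceed 17.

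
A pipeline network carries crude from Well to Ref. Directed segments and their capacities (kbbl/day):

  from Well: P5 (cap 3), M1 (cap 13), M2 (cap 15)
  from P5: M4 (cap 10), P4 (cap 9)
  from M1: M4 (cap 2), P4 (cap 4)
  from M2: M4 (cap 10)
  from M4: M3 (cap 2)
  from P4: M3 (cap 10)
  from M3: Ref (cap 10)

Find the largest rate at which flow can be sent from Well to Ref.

Augment Well→P5→M4→M3→Ref: bottleneck 2, flow now 2.
Augment Well→P5→P4→M3→Ref: bottleneck 1, flow now 3.
Augment Well→M1→P4→M3→Ref: bottleneck 4, flow now 7.
Augment Well→M1→M4→P5→P4→M3→Ref: bottleneck 2, flow now 9. (uses reverse residual edge)
No augmenting path remains; maximum flow = 9.
In the residual graph, reachable from Well: {Well, M1, M2, M4}.
Min-cut edges: Well→P5 (3), M1→P4 (4), M4→M3 (2); capacity 3 + 4 + 2 = 9.
This cut is saturated, so no flow can exceed 9.

9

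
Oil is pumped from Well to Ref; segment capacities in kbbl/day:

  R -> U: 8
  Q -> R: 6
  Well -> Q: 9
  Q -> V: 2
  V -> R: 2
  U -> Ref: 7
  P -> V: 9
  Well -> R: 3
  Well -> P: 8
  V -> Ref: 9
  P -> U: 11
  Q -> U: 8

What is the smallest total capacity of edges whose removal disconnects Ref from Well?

Augment Well→P→U→Ref: bottleneck 7, flow now 7.
Augment Well→P→V→Ref: bottleneck 1, flow now 8.
Augment Well→Q→V→Ref: bottleneck 2, flow now 10.
Augment Well→Q→U→P→V→Ref: bottleneck 6, flow now 16. (uses reverse residual edge)
No augmenting path remains; maximum flow = 16.
By max-flow min-cut, the minimum cut capacity equals the max flow.
In the residual graph, reachable from Well: {Well, P, Q, R, U, V}.
Min-cut edges: U→Ref (7), V→Ref (9); capacity 7 + 9 = 16.

16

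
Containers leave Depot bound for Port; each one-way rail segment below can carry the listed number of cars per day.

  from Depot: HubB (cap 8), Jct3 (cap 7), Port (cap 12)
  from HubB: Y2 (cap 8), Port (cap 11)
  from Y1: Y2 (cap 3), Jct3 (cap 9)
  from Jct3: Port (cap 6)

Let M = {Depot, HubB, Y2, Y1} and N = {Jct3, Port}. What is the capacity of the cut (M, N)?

Edges leaving {Depot, HubB, Y2, Y1}: Depot→Jct3 (7), Depot→Port (12), HubB→Port (11), Y1→Jct3 (9).
Cut capacity = 7 + 12 + 11 + 9 = 39.

39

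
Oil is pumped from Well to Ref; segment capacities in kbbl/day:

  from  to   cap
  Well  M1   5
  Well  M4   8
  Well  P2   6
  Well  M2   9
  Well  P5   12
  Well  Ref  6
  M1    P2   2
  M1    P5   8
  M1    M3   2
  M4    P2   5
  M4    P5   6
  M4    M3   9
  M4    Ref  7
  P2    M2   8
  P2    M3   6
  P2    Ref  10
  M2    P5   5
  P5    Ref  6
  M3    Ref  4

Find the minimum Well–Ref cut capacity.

30

Augment Well→Ref: bottleneck 6, flow now 6.
Augment Well→M4→Ref: bottleneck 7, flow now 13.
Augment Well→P2→Ref: bottleneck 6, flow now 19.
Augment Well→P5→Ref: bottleneck 6, flow now 25.
Augment Well→M1→P2→Ref: bottleneck 2, flow now 27.
Augment Well→M1→M3→Ref: bottleneck 2, flow now 29.
Augment Well→M4→P2→Ref: bottleneck 1, flow now 30.
No augmenting path remains; maximum flow = 30.
By max-flow min-cut, the minimum cut capacity equals the max flow.
In the residual graph, reachable from Well: {Well, M1, M2, P5}.
Min-cut edges: Well→M4 (8), Well→P2 (6), Well→Ref (6), M1→P2 (2), M1→M3 (2), P5→Ref (6); capacity 8 + 6 + 6 + 2 + 2 + 6 = 30.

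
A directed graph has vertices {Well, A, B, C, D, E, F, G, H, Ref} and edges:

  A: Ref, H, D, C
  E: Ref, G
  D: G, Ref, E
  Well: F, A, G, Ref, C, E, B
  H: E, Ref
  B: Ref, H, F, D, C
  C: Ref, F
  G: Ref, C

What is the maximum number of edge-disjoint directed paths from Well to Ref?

6

Assign every edge capacity 1; by Menger, the answer equals the max flow.
Path Well→Ref (+1); total 1.
Path Well→A→Ref (+1); total 2.
Path Well→B→Ref (+1); total 3.
Path Well→C→Ref (+1); total 4.
Path Well→E→Ref (+1); total 5.
Path Well→G→Ref (+1); total 6.
No residual Well→Ref path; max flow = 6.
Certifying cut of size 6: {Well→A, Well→B, Well→C, Well→E, Well→G, Well→Ref}.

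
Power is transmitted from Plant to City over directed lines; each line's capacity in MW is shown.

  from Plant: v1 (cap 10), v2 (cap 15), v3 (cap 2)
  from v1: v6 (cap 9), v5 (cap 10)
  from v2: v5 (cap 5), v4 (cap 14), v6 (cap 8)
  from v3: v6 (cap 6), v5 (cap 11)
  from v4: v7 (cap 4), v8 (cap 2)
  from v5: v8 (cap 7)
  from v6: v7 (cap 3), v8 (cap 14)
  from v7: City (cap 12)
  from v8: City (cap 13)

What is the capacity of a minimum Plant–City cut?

Augment Plant→v1→v5→v8→City: bottleneck 7, flow now 7.
Augment Plant→v1→v6→v7→City: bottleneck 3, flow now 10.
Augment Plant→v2→v4→v7→City: bottleneck 4, flow now 14.
Augment Plant→v2→v4→v8→City: bottleneck 2, flow now 16.
Augment Plant→v2→v6→v8→City: bottleneck 4, flow now 20.
No augmenting path remains; maximum flow = 20.
By max-flow min-cut, the minimum cut capacity equals the max flow.
In the residual graph, reachable from Plant: {Plant, v1, v2, v3, v4, v5, v6, v8}.
Min-cut edges: v4→v7 (4), v6→v7 (3), v8→City (13); capacity 4 + 3 + 13 = 20.

20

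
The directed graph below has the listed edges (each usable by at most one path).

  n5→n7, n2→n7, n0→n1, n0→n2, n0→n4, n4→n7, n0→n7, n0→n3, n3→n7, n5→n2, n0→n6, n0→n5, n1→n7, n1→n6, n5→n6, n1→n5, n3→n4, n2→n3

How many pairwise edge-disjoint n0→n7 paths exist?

6

Assign every edge capacity 1; by Menger, the answer equals the max flow.
Path n0→n7 (+1); total 1.
Path n0→n1→n7 (+1); total 2.
Path n0→n2→n7 (+1); total 3.
Path n0→n3→n7 (+1); total 4.
Path n0→n4→n7 (+1); total 5.
Path n0→n5→n7 (+1); total 6.
No residual n0→n7 path; max flow = 6.
Certifying cut of size 6: {n0→n1, n0→n2, n0→n3, n0→n4, n0→n5, n0→n7}.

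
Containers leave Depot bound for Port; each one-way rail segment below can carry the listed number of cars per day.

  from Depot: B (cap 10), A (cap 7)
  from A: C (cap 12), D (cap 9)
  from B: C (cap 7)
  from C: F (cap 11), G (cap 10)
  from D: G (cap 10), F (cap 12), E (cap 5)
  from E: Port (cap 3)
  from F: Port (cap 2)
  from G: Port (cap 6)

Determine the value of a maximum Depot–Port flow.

Augment Depot→A→C→F→Port: bottleneck 2, flow now 2.
Augment Depot→A→C→G→Port: bottleneck 5, flow now 7.
Augment Depot→B→C→G→Port: bottleneck 1, flow now 8.
Augment Depot→B→C→A→D→E→Port: bottleneck 3, flow now 11. (uses reverse residual edge)
No augmenting path remains; maximum flow = 11.
In the residual graph, reachable from Depot: {Depot, A, B, C, D, E, F, G}.
Min-cut edges: E→Port (3), F→Port (2), G→Port (6); capacity 3 + 2 + 6 = 11.
This cut is saturated, so no flow can exceed 11.

11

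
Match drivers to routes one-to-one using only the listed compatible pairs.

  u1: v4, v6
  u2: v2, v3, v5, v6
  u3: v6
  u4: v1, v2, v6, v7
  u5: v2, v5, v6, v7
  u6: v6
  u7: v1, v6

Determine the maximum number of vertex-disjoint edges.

6

Unit-capacity flow: source→left, listed edges, right→sink; max matching = max flow.
Augmenting path u1→v4 (+1); matched 1.
Augmenting path u2→v2 (+1); matched 2.
Augmenting path u3→v6 (+1); matched 3.
Augmenting path u4→v1 (+1); matched 4.
Augmenting path u5→v5 (+1); matched 5.
Augmenting path u7→v1→u4→v7 (+1); matched 6.
No augmenting path remains; maximum matching = 6.
König certificate: {u1, u2, u4, u5, u7, v6} is a vertex cover of size 6 (every listed pair touches it), so no matching can be larger.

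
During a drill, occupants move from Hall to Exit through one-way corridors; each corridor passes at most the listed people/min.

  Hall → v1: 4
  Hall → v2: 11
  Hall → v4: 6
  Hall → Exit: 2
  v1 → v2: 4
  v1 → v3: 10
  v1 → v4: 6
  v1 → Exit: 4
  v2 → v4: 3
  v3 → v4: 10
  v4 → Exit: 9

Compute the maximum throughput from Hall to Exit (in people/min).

15

Augment Hall→Exit: bottleneck 2, flow now 2.
Augment Hall→v1→Exit: bottleneck 4, flow now 6.
Augment Hall→v4→Exit: bottleneck 6, flow now 12.
Augment Hall→v2→v4→Exit: bottleneck 3, flow now 15.
No augmenting path remains; maximum flow = 15.
In the residual graph, reachable from Hall: {Hall, v2}.
Min-cut edges: Hall→v1 (4), Hall→v4 (6), Hall→Exit (2), v2→v4 (3); capacity 4 + 6 + 2 + 3 = 15.
This cut is saturated, so no flow can exceed 15.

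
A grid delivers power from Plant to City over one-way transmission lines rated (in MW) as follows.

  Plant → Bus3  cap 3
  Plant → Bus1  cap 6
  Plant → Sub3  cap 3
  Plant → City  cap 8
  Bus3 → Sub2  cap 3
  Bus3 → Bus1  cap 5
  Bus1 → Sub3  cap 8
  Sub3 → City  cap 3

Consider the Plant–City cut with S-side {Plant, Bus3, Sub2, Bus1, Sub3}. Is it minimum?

Yes — it is a minimum cut (capacity 11).

Given cut capacity: 8 + 3 = 11.
Augment Plant→City: bottleneck 8, flow now 8.
Augment Plant→Sub3→City: bottleneck 3, flow now 11.
No augmenting path remains; maximum flow = 11.
Cut capacity 11 equals the max flow, so it is a minimum cut.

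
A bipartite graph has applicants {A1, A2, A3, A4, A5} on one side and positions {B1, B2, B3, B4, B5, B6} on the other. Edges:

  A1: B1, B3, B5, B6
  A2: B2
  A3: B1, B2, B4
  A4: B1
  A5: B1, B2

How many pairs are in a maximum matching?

Unit-capacity flow: source→left, listed edges, right→sink; max matching = max flow.
Augmenting path A1→B1 (+1); matched 1.
Augmenting path A2→B2 (+1); matched 2.
Augmenting path A3→B4 (+1); matched 3.
Augmenting path A4→B1→A1→B3 (+1); matched 4.
No augmenting path remains; maximum matching = 4.
König certificate: {A1, A3, B1, B2} is a vertex cover of size 4 (every listed pair touches it), so no matching can be larger.

4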